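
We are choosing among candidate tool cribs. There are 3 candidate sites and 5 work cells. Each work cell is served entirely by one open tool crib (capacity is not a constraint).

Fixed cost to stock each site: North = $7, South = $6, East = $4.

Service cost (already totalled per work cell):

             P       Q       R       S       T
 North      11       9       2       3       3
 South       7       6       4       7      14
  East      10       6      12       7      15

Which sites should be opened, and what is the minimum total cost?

Open North and South; minimum total cost 34.

For any fixed open set, each work cell goes to its cheapest open site; total = fixed + service.
{North, South}: P→South 7, Q→South 6, R→North 2, S→North 3, T→North 3. Service 21; fixed 13; total 34.
{North}: service 28 + fixed 7 = 35
{North, East}: P→East 10, Q→East 6, R→North 2, S→North 3, T→North 3. Service 24; fixed 11; total 35.
{North, South, East}: P→South 7, Q→South 6, R→North 2, S→North 3, T→North 3. Service 21; fixed 17; total 38.
No other subset beats 34.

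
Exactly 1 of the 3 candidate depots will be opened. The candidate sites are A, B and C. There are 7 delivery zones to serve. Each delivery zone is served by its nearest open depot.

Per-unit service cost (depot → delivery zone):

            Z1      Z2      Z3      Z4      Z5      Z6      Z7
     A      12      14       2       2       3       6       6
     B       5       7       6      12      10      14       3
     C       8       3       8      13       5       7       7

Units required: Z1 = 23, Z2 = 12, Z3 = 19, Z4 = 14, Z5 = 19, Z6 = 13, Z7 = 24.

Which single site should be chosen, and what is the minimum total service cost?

Choose A only; total service cost 789.

With exactly 1 open, each delivery zone uses its cheapest among the chosen.
{A}: Z1→A 12·23=276, Z2→A 14·12=168, Z3→A 2·19=38, Z4→A 2·14=28, Z5→A 3·19=57, Z6→A 6·13=78, Z7→A 6·24=144. Service cost 789.
{C}: service cost 908
{B}: service cost 925
Among all 3 size-1 choices, {A} is lowest.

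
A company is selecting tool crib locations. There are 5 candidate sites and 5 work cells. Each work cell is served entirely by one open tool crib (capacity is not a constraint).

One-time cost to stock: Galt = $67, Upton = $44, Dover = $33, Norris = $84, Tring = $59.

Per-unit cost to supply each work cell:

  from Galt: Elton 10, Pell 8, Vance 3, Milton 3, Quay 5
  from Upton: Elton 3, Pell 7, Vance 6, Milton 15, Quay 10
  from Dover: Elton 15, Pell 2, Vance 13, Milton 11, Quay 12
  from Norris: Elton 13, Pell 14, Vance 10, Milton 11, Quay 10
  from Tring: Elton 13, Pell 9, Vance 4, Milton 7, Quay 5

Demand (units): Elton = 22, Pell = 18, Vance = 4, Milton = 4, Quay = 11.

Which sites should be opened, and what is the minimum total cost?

For any fixed open set, each work cell goes to its cheapest open site; total = fixed + service.
{Galt, Upton, Dover}: Elton→Upton 3·22=66, Pell→Dover 2·18=36, Vance→Galt 3·4=12, Milton→Galt 3·4=12, Quay→Galt 5·11=55. Service 181; fixed 144; total 325.
{Upton, Dover, Tring}: Elton→Upton 3·22=66, Pell→Dover 2·18=36, Vance→Tring 4·4=16, Milton→Tring 7·4=28, Quay→Tring 5·11=55. Service 201; fixed 136; total 337.
{Upton, Dover}: service 280 + fixed 77 = 357
{Galt, Upton, Dover, Norris, Tring}: Elton→Upton 3·22=66, Pell→Dover 2·18=36, Vance→Galt 3·4=12, Milton→Galt 3·4=12, Quay→Galt 5·11=55. Service 181; fixed 287; total 468.
No other subset beats 325.

Open Galt, Upton and Dover; minimum total cost 325.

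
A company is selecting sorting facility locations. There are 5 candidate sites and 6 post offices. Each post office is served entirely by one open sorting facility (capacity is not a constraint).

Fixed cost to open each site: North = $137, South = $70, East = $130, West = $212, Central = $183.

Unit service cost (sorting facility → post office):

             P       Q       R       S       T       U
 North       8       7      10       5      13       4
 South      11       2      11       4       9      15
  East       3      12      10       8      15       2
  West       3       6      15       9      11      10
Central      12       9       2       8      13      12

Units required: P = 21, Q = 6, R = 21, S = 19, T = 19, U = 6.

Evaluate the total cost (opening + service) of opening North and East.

Each post office is assigned to its cheapest site among the open ones.
{North, East}: P→East 3·21=63, Q→North 7·6=42, R→North 10·21=210, S→North 5·19=95, T→North 13·19=247, U→East 2·6=12. Service 669; fixed 267; total 936.

Total cost: 936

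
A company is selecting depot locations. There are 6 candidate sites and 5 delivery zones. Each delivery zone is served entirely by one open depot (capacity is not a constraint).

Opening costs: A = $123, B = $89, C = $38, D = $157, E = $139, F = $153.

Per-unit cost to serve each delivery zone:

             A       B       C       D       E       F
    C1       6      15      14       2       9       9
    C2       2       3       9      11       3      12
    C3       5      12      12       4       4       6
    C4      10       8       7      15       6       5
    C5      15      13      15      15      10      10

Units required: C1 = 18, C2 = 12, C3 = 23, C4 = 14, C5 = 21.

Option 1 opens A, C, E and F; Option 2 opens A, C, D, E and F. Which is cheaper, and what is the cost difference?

Option 1: {A, C, E, F}: C1→A 6·18=108, C2→A 2·12=24, C3→E 4·23=92, C4→F 5·14=70, C5→E 10·21=210. Service 504; fixed 453; total 957.
Option 2: {A, C, D, E, F}: C1→D 2·18=36, C2→A 2·12=24, C3→D 4·23=92, C4→F 5·14=70, C5→E 10·21=210. Service 432; fixed 610; total 1042.
Difference: |957 − 1042| = 85.

Option 1 is cheaper by 85.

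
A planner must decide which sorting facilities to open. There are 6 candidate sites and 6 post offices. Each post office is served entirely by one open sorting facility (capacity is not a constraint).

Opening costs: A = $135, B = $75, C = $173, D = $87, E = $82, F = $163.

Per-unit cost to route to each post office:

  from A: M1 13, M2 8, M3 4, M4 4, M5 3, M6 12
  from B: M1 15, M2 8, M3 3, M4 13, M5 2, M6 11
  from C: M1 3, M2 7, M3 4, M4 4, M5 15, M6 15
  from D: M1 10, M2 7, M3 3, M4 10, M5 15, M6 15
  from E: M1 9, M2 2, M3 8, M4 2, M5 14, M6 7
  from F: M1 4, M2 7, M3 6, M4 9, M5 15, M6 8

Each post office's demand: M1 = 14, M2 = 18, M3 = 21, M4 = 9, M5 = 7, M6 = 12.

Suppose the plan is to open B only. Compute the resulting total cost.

Total cost: 755

Each post office is assigned to its cheapest site among the open ones.
{B}: M1→B 15·14=210, M2→B 8·18=144, M3→B 3·21=63, M4→B 13·9=117, M5→B 2·7=14, M6→B 11·12=132. Service 680; fixed 75; total 755.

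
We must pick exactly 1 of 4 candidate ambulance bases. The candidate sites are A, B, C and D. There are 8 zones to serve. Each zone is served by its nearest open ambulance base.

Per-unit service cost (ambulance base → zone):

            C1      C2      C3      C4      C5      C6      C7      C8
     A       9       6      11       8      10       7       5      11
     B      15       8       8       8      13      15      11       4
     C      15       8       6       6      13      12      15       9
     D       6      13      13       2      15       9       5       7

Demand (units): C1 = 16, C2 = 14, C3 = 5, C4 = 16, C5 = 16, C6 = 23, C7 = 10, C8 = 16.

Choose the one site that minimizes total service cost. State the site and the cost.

With exactly 1 open, each zone uses its cheapest among the chosen.
{A}: C1→A 9·16=144, C2→A 6·14=84, C3→A 11·5=55, C4→A 8·16=128, C5→A 10·16=160, C6→A 7·23=161, C7→A 5·10=50, C8→A 11·16=176. Service cost 958.
{D}: service cost 984
{B}: service cost 1247
Among all 4 size-1 choices, {A} is lowest.

Choose A only; total service cost 958.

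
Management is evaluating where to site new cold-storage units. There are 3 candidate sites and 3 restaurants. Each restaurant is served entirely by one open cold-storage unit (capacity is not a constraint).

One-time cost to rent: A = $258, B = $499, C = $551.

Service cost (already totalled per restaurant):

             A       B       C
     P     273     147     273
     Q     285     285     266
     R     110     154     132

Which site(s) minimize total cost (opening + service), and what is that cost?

For any fixed open set, each restaurant goes to its cheapest open site; total = fixed + service.
{A}: P→A 273, Q→A 285, R→A 110. Service 668; fixed 258; total 926.
{B}: P→B 147, Q→B 285, R→B 154. Service 586; fixed 499; total 1085.
{C}: service 671 + fixed 551 = 1222
{A, B, C}: P→B 147, Q→C 266, R→A 110. Service 523; fixed 1308; total 1831.
No other subset beats 926.

Open A only; minimum total cost 926.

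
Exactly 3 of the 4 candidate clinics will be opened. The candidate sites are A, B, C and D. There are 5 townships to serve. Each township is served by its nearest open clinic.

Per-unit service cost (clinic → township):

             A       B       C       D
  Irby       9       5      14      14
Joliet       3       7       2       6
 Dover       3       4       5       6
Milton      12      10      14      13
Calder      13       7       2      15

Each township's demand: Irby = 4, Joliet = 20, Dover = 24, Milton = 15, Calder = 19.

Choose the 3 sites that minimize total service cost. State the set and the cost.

With exactly 3 open, each township uses its cheapest among the chosen.
{A, B, C}: Irby→B 5·4=20, Joliet→C 2·20=40, Dover→A 3·24=72, Milton→B 10·15=150, Calder→C 2·19=38. Service cost 320.
{B, C, D}: service cost 344
{A, C, D}: service cost 366
Among all 4 size-3 choices, {A, B, C} is lowest.

Choose A, B and C; total service cost 320.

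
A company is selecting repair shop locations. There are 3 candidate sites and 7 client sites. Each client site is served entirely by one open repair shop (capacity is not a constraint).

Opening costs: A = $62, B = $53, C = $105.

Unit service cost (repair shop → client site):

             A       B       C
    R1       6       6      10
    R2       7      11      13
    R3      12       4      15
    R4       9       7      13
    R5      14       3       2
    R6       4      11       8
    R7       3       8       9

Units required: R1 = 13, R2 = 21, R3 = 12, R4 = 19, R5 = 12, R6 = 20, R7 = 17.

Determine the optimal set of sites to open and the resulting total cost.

For any fixed open set, each client site goes to its cheapest open site; total = fixed + service.
{A, B}: R1→A 6·13=78, R2→A 7·21=147, R3→B 4·12=48, R4→B 7·19=133, R5→B 3·12=36, R6→A 4·20=80, R7→A 3·17=51. Service 573; fixed 115; total 688.
{A, B, C}: service 561 + fixed 220 = 781
{A, C}: service 695 + fixed 167 = 862
{B}: service 882 + fixed 53 = 935
(All 7 nonempty subsets were checked; A and B is lowest.)

Open A and B; minimum total cost 688.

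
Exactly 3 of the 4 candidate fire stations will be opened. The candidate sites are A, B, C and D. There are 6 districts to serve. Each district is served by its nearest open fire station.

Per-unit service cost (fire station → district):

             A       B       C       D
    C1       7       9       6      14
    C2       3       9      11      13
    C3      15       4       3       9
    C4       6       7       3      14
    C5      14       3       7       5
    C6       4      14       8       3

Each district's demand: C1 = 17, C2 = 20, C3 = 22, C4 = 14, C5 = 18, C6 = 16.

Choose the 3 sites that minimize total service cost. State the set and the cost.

With exactly 3 open, each district uses its cheapest among the chosen.
{A, B, C}: C1→C 6·17=102, C2→A 3·20=60, C3→C 3·22=66, C4→C 3·14=42, C5→B 3·18=54, C6→A 4·16=64. Service cost 388.
{A, C, D}: service cost 408
{A, B, D}: service cost 453
Among all 4 size-3 choices, {A, B, C} is lowest.

Choose A, B and C; total service cost 388.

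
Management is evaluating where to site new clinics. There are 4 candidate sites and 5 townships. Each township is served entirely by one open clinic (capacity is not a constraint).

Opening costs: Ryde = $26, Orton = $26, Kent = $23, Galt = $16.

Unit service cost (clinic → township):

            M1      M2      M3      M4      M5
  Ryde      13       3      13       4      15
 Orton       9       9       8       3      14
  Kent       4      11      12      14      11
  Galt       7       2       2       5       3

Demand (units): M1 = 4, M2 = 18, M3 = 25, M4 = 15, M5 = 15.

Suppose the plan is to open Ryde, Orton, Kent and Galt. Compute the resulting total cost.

Each township is assigned to its cheapest site among the open ones.
{Ryde, Orton, Kent, Galt}: M1→Kent 4·4=16, M2→Galt 2·18=36, M3→Galt 2·25=50, M4→Orton 3·15=45, M5→Galt 3·15=45. Service 192; fixed 91; total 283.

Total cost: 283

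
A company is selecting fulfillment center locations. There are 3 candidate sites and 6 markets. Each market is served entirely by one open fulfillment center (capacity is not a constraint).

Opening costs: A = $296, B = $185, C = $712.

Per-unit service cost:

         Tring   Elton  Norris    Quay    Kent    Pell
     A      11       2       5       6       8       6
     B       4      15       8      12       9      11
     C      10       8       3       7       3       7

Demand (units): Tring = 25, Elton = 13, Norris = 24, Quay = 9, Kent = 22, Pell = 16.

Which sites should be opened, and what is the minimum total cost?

For any fixed open set, each market goes to its cheapest open site; total = fixed + service.
{A}: Tring→A 11·25=275, Elton→A 2·13=26, Norris→A 5·24=120, Quay→A 6·9=54, Kent→A 8·22=176, Pell→A 6·16=96. Service 747; fixed 296; total 1043.
{A, B}: Tring→B 4·25=100, Elton→A 2·13=26, Norris→A 5·24=120, Quay→A 6·9=54, Kent→A 8·22=176, Pell→A 6·16=96. Service 572; fixed 481; total 1053.
{B}: Tring→B 4·25=100, Elton→B 15·13=195, Norris→B 8·24=192, Quay→B 12·9=108, Kent→B 9·22=198, Pell→B 11·16=176. Service 969; fixed 185; total 1154.
{A, B, C}: Tring→B 4·25=100, Elton→A 2·13=26, Norris→C 3·24=72, Quay→A 6·9=54, Kent→C 3·22=66, Pell→A 6·16=96. Service 414; fixed 1193; total 1607.
No other subset beats 1043.

Open A only; minimum total cost 1043.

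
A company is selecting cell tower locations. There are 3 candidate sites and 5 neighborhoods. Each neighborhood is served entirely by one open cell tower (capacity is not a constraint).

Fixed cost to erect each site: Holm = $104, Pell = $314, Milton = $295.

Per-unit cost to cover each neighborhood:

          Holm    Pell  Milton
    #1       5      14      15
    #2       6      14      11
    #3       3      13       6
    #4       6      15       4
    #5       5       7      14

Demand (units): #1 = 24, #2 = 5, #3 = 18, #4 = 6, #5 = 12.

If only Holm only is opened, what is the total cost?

Each neighborhood is assigned to its cheapest site among the open ones.
{Holm}: #1→Holm 5·24=120, #2→Holm 6·5=30, #3→Holm 3·18=54, #4→Holm 6·6=36, #5→Holm 5·12=60. Service 300; fixed 104; total 404.

Total cost: 404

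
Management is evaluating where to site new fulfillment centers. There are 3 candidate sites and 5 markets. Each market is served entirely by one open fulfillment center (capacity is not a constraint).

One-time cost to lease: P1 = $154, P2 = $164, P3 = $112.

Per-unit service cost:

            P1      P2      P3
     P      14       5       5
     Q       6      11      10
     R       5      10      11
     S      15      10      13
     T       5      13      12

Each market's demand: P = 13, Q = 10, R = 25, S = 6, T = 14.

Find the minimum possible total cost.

Minimum total cost: 664

For any fixed open set, each market goes to its cheapest open site; total = fixed + service.
{P1, P3}: P→P3 5·13=65, Q→P1 6·10=60, R→P1 5·25=125, S→P3 13·6=78, T→P1 5·14=70. Service 398; fixed 266; total 664.
{P1}: service 527 + fixed 154 = 681
{P1, P2}: P→P2 5·13=65, Q→P1 6·10=60, R→P1 5·25=125, S→P2 10·6=60, T→P1 5·14=70. Service 380; fixed 318; total 698.
{P1, P2, P3}: service 380 + fixed 430 = 810
(All 7 nonempty subsets were checked; P1 and P3 is lowest.)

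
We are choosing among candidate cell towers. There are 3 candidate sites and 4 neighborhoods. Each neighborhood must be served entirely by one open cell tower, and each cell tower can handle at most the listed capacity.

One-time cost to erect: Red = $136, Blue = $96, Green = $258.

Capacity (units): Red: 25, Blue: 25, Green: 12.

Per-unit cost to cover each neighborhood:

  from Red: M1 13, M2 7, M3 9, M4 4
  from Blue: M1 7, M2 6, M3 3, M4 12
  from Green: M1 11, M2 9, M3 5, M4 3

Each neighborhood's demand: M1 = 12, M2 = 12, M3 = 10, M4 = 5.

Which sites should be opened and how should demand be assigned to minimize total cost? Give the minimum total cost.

Minimum total cost: 450

Open {Red, Blue}: M1→Blue 7·12=84, M2→Red 7·12=84, M3→Blue 3·10=30, M4→Red 4·5=20.
Loads: Red carries 17/25, Blue carries 22/25. Service 218; fixed 232; total 450.
Next best feasible plan costs 498.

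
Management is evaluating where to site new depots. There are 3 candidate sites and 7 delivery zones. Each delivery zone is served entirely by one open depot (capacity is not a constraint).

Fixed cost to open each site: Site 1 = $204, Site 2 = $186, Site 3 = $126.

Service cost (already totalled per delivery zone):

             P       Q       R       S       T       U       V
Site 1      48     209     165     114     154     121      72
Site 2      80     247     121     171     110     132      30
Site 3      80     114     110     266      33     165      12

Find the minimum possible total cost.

Minimum total cost: 882

For any fixed open set, each delivery zone goes to its cheapest open site; total = fixed + service.
{Site 1, Site 3}: P→Site 1 48, Q→Site 3 114, R→Site 3 110, S→Site 1 114, T→Site 3 33, U→Site 1 121, V→Site 3 12. Service 552; fixed 330; total 882.
{Site 3}: service 780 + fixed 126 = 906
{Site 2, Site 3}: service 652 + fixed 312 = 964
{Site 1, Site 2, Site 3}: service 552 + fixed 516 = 1068
No other subset beats 882.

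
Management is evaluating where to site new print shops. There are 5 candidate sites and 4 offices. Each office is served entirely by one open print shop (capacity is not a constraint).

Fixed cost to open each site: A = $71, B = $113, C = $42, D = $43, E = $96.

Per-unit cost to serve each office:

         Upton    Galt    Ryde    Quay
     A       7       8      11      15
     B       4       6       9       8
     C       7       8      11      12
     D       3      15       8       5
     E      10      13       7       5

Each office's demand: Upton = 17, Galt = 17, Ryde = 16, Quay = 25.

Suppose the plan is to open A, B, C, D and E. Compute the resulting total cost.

Total cost: 755

Each office is assigned to its cheapest site among the open ones.
{A, B, C, D, E}: Upton→D 3·17=51, Galt→B 6·17=102, Ryde→E 7·16=112, Quay→D 5·25=125. Service 390; fixed 365; total 755.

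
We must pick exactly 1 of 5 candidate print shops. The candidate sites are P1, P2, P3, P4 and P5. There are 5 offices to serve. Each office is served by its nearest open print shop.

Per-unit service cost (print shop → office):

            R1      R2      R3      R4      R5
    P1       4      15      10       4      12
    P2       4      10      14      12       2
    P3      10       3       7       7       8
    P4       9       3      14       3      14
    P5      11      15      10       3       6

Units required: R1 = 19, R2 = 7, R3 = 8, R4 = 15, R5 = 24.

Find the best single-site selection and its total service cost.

Choose P2 only; total service cost 486.

With exactly 1 open, each office uses its cheapest among the chosen.
{P2}: R1→P2 4·19=76, R2→P2 10·7=70, R3→P2 14·8=112, R4→P2 12·15=180, R5→P2 2·24=48. Service cost 486.
{P3}: service cost 564
{P5}: service cost 583
Among all 5 size-1 choices, {P2} is lowest.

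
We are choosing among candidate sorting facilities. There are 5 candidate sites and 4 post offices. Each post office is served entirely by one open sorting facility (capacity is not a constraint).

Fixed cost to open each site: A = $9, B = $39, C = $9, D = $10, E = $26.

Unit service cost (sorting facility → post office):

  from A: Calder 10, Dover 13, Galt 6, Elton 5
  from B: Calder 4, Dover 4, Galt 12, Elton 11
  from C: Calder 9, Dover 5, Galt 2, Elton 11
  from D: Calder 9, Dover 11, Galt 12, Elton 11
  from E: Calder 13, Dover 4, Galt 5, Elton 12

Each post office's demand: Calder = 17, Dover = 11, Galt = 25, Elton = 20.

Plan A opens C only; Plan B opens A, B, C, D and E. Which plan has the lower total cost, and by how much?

Plan A: {C}: Calder→C 9·17=153, Dover→C 5·11=55, Galt→C 2·25=50, Elton→C 11·20=220. Service 478; fixed 9; total 487.
Plan B: {A, B, C, D, E}: Calder→B 4·17=68, Dover→B 4·11=44, Galt→C 2·25=50, Elton→A 5·20=100. Service 262; fixed 93; total 355.
Difference: |487 − 355| = 132.

Plan B is cheaper by 132.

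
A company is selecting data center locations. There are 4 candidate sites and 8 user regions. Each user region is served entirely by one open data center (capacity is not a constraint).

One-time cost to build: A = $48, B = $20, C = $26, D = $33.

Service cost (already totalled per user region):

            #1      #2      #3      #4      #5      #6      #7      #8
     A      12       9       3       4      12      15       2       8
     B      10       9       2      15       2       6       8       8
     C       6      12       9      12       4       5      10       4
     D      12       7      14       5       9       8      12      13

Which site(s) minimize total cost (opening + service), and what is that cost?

Open B only; minimum total cost 80.

For any fixed open set, each user region goes to its cheapest open site; total = fixed + service.
{B}: #1→B 10, #2→B 9, #3→B 2, #4→B 15, #5→B 2, #6→B 6, #7→B 8, #8→B 8. Service 60; fixed 20; total 80.
{C}: #1→C 6, #2→C 12, #3→C 9, #4→C 12, #5→C 4, #6→C 5, #7→C 10, #8→C 4. Service 62; fixed 26; total 88.
{B, C}: #1→C 6, #2→B 9, #3→B 2, #4→C 12, #5→B 2, #6→C 5, #7→B 8, #8→C 4. Service 48; fixed 46; total 94.
{A, B, C, D}: #1→C 6, #2→D 7, #3→B 2, #4→A 4, #5→B 2, #6→C 5, #7→A 2, #8→C 4. Service 32; fixed 127; total 159.
No other subset beats 80.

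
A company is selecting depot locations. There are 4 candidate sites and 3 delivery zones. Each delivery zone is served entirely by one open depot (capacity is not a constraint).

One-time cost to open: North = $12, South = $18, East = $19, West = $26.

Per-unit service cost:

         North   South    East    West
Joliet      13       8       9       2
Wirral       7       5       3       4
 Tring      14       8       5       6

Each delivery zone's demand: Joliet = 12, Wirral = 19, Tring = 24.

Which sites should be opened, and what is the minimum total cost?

Open East and West; minimum total cost 246.

For any fixed open set, each delivery zone goes to its cheapest open site; total = fixed + service.
{East, West}: Joliet→West 2·12=24, Wirral→East 3·19=57, Tring→East 5·24=120. Service 201; fixed 45; total 246.
{North, East, West}: service 201 + fixed 57 = 258
{South, East, West}: Joliet→West 2·12=24, Wirral→East 3·19=57, Tring→East 5·24=120. Service 201; fixed 63; total 264.
{North, South, East, West}: Joliet→West 2·12=24, Wirral→East 3·19=57, Tring→East 5·24=120. Service 201; fixed 75; total 276.
No other subset beats 246.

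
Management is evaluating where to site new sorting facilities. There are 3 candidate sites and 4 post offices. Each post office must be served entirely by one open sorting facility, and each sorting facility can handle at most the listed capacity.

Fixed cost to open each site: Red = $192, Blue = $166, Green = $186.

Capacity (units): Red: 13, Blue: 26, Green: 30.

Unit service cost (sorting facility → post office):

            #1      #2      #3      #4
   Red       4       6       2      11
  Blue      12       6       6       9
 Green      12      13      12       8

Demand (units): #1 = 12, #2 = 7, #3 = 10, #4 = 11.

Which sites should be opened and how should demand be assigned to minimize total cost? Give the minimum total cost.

Open {Blue, Green}: #1→Green 12·12=144, #2→Blue 6·7=42, #3→Blue 6·10=60, #4→Green 8·11=88.
Loads: Blue carries 17/26, Green carries 23/30. Service 334; fixed 352; total 686.
Next best feasible plan costs 721.

Minimum total cost: 686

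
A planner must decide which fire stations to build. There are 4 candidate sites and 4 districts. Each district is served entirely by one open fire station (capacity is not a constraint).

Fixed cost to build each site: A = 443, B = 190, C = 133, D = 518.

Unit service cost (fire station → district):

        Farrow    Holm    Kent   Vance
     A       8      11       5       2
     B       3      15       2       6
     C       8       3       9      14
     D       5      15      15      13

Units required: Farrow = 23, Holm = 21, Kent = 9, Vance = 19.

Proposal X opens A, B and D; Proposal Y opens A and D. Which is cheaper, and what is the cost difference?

Proposal X: {A, B, D}: Farrow→B 3·23=69, Holm→A 11·21=231, Kent→B 2·9=18, Vance→A 2·19=38. Service 356; fixed 1151; total 1507.
Proposal Y: {A, D}: Farrow→D 5·23=115, Holm→A 11·21=231, Kent→A 5·9=45, Vance→A 2·19=38. Service 429; fixed 961; total 1390.
Difference: |1507 − 1390| = 117.

Proposal Y is cheaper by 117.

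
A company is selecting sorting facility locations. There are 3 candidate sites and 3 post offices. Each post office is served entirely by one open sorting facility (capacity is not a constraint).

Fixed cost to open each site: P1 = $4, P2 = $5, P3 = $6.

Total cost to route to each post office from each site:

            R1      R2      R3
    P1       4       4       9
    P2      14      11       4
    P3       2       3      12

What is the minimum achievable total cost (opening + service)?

Minimum total cost: 20

For any fixed open set, each post office goes to its cheapest open site; total = fixed + service.
{P2, P3}: R1→P3 2, R2→P3 3, R3→P2 4. Service 9; fixed 11; total 20.
{P1}: R1→P1 4, R2→P1 4, R3→P1 9. Service 17; fixed 4; total 21.
{P1, P2}: service 12 + fixed 9 = 21
{P1, P2, P3}: R1→P3 2, R2→P3 3, R3→P2 4. Service 9; fixed 15; total 24.
No other subset beats 20.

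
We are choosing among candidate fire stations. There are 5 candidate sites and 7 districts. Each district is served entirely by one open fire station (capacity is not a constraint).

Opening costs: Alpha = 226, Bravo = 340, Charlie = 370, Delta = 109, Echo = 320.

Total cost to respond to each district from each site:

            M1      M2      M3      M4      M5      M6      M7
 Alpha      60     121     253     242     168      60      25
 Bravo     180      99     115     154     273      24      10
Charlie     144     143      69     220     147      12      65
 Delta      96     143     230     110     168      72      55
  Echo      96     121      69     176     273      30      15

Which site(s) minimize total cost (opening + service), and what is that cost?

For any fixed open set, each district goes to its cheapest open site; total = fixed + service.
{Delta}: M1→Delta 96, M2→Delta 143, M3→Delta 230, M4→Delta 110, M5→Delta 168, M6→Delta 72, M7→Delta 55. Service 874; fixed 109; total 983.
{Delta, Echo}: service 609 + fixed 429 = 1038
{Bravo, Delta}: M1→Delta 96, M2→Bravo 99, M3→Bravo 115, M4→Delta 110, M5→Delta 168, M6→Bravo 24, M7→Bravo 10. Service 622; fixed 449; total 1071.
{Alpha, Bravo, Charlie, Delta, Echo}: M1→Alpha 60, M2→Bravo 99, M3→Charlie 69, M4→Delta 110, M5→Charlie 147, M6→Charlie 12, M7→Bravo 10. Service 507; fixed 1365; total 1872.
No other subset beats 983.

Open Delta only; minimum total cost 983.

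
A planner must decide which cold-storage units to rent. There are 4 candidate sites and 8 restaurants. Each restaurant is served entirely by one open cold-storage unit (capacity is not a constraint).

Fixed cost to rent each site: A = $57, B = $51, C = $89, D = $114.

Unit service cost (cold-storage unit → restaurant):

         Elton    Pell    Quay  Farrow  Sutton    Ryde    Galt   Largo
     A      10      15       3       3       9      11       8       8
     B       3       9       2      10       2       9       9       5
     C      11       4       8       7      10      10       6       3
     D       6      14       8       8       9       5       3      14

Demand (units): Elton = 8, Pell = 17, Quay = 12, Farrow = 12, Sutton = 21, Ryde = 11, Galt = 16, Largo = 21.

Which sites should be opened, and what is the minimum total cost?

Open B and C; minimum total cost 640.

For any fixed open set, each restaurant goes to its cheapest open site; total = fixed + service.
{B, C}: Elton→B 3·8=24, Pell→C 4·17=68, Quay→B 2·12=24, Farrow→C 7·12=84, Sutton→B 2·21=42, Ryde→B 9·11=99, Galt→C 6·16=96, Largo→C 3·21=63. Service 500; fixed 140; total 640.
{A, B, C}: service 452 + fixed 197 = 649
{B, C, D}: service 408 + fixed 254 = 662
{A, B, C, D}: service 360 + fixed 311 = 671
(All 15 nonempty subsets were checked; B and C is lowest.)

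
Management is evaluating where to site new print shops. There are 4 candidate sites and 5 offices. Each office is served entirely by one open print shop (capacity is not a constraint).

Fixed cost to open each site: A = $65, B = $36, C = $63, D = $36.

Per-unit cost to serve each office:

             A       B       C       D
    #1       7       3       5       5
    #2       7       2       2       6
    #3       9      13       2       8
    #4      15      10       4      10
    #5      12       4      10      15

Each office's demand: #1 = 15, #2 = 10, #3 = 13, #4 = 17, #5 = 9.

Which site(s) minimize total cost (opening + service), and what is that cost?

For any fixed open set, each office goes to its cheapest open site; total = fixed + service.
{B, C}: #1→B 3·15=45, #2→B 2·10=20, #3→C 2·13=26, #4→C 4·17=68, #5→B 4·9=36. Service 195; fixed 99; total 294.
{B, C, D}: #1→B 3·15=45, #2→B 2·10=20, #3→C 2·13=26, #4→C 4·17=68, #5→B 4·9=36. Service 195; fixed 135; total 330.
{C}: #1→C 5·15=75, #2→C 2·10=20, #3→C 2·13=26, #4→C 4·17=68, #5→C 10·9=90. Service 279; fixed 63; total 342.
{A, B, C, D}: service 195 + fixed 200 = 395
No other subset beats 294.

Open B and C; minimum total cost 294.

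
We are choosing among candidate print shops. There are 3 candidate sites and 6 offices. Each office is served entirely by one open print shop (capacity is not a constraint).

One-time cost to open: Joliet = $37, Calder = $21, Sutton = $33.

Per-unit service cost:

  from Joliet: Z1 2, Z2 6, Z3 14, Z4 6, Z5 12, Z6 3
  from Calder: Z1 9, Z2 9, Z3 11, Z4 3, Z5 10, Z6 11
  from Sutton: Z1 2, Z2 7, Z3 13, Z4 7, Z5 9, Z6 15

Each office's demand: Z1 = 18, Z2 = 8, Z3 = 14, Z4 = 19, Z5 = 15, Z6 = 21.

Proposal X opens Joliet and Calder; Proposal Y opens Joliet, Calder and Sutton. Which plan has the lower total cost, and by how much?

Proposal X: {Joliet, Calder}: Z1→Joliet 2·18=36, Z2→Joliet 6·8=48, Z3→Calder 11·14=154, Z4→Calder 3·19=57, Z5→Calder 10·15=150, Z6→Joliet 3·21=63. Service 508; fixed 58; total 566.
Proposal Y: {Joliet, Calder, Sutton}: Z1→Joliet 2·18=36, Z2→Joliet 6·8=48, Z3→Calder 11·14=154, Z4→Calder 3·19=57, Z5→Sutton 9·15=135, Z6→Joliet 3·21=63. Service 493; fixed 91; total 584.
Difference: |566 − 584| = 18.

Proposal X is cheaper by 18.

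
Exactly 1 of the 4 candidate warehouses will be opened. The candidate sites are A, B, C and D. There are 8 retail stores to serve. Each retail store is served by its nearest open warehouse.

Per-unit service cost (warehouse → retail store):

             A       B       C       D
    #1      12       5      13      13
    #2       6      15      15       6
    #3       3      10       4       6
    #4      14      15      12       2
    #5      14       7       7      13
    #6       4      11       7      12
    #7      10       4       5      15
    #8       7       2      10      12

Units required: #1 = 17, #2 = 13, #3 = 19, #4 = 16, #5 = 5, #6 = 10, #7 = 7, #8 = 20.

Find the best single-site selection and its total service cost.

Choose A only; total service cost 883.

With exactly 1 open, each retail store uses its cheapest among the chosen.
{A}: #1→A 12·17=204, #2→A 6·13=78, #3→A 3·19=57, #4→A 14·16=224, #5→A 14·5=70, #6→A 4·10=40, #7→A 10·7=70, #8→A 7·20=140. Service cost 883.
{B}: service cost 923
{D}: service cost 975
Among all 4 size-1 choices, {A} is lowest.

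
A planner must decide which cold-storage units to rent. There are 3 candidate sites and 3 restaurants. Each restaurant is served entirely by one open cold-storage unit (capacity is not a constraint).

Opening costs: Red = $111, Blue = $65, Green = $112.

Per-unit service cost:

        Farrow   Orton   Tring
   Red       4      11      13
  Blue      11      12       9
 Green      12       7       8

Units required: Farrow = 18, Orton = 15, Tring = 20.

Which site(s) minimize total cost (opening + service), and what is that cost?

Open Red and Green; minimum total cost 560.

For any fixed open set, each restaurant goes to its cheapest open site; total = fixed + service.
{Red, Green}: Farrow→Red 4·18=72, Orton→Green 7·15=105, Tring→Green 8·20=160. Service 337; fixed 223; total 560.
{Red, Blue}: service 417 + fixed 176 = 593
{Green}: Farrow→Green 12·18=216, Orton→Green 7·15=105, Tring→Green 8·20=160. Service 481; fixed 112; total 593.
{Red, Blue, Green}: service 337 + fixed 288 = 625
No other subset beats 560.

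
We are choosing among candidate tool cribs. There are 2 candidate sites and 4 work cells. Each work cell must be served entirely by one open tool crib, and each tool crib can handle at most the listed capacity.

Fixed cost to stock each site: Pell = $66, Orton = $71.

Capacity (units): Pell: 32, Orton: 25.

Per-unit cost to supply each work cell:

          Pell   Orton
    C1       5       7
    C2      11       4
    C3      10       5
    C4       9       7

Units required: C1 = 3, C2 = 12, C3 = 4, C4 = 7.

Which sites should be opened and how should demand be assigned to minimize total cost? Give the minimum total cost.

Open {Pell, Orton}: C1→Pell 5·3=15, C2→Orton 4·12=48, C3→Orton 5·4=20, C4→Orton 7·7=49.
Loads: Pell carries 3/32, Orton carries 23/25. Service 132; fixed 137; total 269.
Next best feasible plan costs 283.

Minimum total cost: 269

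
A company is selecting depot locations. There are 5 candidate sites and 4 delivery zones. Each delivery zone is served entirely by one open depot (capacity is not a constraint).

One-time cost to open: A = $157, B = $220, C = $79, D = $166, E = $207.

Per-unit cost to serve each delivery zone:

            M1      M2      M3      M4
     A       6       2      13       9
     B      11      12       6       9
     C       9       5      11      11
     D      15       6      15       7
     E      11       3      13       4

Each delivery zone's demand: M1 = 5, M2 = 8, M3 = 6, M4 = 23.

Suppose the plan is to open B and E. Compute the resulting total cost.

Each delivery zone is assigned to its cheapest site among the open ones.
{B, E}: M1→B 11·5=55, M2→E 3·8=24, M3→B 6·6=36, M4→E 4·23=92. Service 207; fixed 427; total 634.

Total cost: 634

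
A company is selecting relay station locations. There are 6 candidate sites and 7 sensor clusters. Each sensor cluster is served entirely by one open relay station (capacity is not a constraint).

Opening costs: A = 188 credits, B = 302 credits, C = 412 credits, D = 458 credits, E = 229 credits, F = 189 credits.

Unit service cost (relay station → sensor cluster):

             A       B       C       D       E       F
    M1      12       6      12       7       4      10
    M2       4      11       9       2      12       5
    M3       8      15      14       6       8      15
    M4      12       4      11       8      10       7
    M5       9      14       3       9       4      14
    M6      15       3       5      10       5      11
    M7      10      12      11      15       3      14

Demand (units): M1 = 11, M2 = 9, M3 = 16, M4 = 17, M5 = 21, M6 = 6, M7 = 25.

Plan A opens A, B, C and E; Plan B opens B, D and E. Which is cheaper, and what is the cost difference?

Plan A: {A, B, C, E}: M1→E 4·11=44, M2→A 4·9=36, M3→A 8·16=128, M4→B 4·17=68, M5→C 3·21=63, M6→B 3·6=18, M7→E 3·25=75. Service 432; fixed 1131; total 1563.
Plan B: {B, D, E}: M1→E 4·11=44, M2→D 2·9=18, M3→D 6·16=96, M4→B 4·17=68, M5→E 4·21=84, M6→B 3·6=18, M7→E 3·25=75. Service 403; fixed 989; total 1392.
Difference: |1563 − 1392| = 171.

Plan B is cheaper by 171.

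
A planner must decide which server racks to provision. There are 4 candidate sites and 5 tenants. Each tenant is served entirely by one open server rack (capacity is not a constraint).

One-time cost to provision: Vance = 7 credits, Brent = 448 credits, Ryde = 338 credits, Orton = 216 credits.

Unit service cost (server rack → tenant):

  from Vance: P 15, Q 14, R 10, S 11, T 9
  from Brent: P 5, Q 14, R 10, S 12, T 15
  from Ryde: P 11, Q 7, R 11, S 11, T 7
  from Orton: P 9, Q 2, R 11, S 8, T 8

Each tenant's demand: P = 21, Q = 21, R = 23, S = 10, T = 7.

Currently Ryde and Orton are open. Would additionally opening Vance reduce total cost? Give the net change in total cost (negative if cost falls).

Current service cost with {Ryde, Orton}: 613.
Adding Vance: each tenant re-picks its cheapest; new service cost 590, saving 23.
Extra fixed cost: 7. Net change = 7 − 23 = -16.
(Totals: 1167 → 1151.)

Yes — net change −16 (cost falls by 16).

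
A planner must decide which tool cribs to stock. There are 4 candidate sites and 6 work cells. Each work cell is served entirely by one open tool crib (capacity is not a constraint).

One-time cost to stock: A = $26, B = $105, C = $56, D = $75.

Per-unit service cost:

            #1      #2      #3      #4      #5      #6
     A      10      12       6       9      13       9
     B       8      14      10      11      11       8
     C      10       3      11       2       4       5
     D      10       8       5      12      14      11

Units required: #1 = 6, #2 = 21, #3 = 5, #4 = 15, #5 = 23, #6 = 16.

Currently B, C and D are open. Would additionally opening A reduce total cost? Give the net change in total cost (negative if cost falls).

No — net change +26 (cost rises by 26).

Current service cost with {B, C, D}: 338.
Adding A: each work cell re-picks its cheapest; new service cost 338, saving 0.
Extra fixed cost: 26. Net change = 26 − 0 = 26.
(Totals: 574 → 600.)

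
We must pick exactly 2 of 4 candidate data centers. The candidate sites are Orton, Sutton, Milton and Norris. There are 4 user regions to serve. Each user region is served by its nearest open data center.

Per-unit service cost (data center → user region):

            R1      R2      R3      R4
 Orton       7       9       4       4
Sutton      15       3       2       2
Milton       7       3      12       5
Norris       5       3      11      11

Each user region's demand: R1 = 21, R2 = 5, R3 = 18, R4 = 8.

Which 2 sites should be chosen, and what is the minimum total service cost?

With exactly 2 open, each user region uses its cheapest among the chosen.
{Sutton, Norris}: R1→Norris 5·21=105, R2→Sutton 3·5=15, R3→Sutton 2·18=36, R4→Sutton 2·8=16. Service cost 172.
{Orton, Sutton}: service cost 214
{Sutton, Milton}: service cost 214
Among all 6 size-2 choices, {Sutton, Norris} is lowest.

Choose Sutton and Norris; total service cost 172.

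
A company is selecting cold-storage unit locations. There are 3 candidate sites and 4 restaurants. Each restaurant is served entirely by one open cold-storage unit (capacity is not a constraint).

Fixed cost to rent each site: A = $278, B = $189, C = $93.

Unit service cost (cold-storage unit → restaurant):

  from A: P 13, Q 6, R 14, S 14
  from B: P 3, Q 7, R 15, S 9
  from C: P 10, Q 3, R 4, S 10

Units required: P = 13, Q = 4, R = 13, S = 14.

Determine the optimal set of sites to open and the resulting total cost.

For any fixed open set, each restaurant goes to its cheapest open site; total = fixed + service.
{C}: P→C 10·13=130, Q→C 3·4=12, R→C 4·13=52, S→C 10·14=140. Service 334; fixed 93; total 427.
{B, C}: P→B 3·13=39, Q→C 3·4=12, R→C 4·13=52, S→B 9·14=126. Service 229; fixed 282; total 511.
{B}: P→B 3·13=39, Q→B 7·4=28, R→B 15·13=195, S→B 9·14=126. Service 388; fixed 189; total 577.
{A, B, C}: service 229 + fixed 560 = 789
No other subset beats 427.

Open C only; minimum total cost 427.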